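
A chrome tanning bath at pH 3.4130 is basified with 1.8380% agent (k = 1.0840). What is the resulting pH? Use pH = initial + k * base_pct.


Formula: pH_final = pH_initial + k * base_pct
Substituting: pH_final = 3.4130 + 1.0840 * 1.8380
Result: 5.4054


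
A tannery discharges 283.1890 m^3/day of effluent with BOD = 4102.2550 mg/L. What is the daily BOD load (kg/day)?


Formula: BOD_load = volume * conc / 1000
Substituting: BOD_load = 283.1890 * 4102.2550 / 1000
Result: 1161.7135 kg/day


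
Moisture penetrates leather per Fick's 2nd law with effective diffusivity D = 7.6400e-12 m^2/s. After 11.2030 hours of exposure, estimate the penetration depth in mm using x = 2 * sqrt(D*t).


t = 11.2030 hr * 3600 = 40330.8000 s
D * t = 7.6400e-12 * 40330.8000 = 3.0813e-07
x = 2 * sqrt(D*t) = 2 * sqrt(3.0813e-07) = 0.00111018 m = 1.1102 mm


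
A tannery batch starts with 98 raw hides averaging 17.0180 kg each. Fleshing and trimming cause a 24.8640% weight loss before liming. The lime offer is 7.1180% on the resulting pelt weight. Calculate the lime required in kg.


Total_raw = N * avg_wt = 98 * 17.0180 = 1667.7640 kg
Substrate = Total_raw * (1 - loss/100) = 1667.7640 * (1 - 24.8640/100) = 1253.0912 kg
Lime = Substrate * pct / 100 = 1253.0912 * 7.1180 / 100 = 89.1950 kg


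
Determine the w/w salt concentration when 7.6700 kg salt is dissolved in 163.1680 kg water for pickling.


Formula: Conc = salt / (water + salt) * 100
Substituting: Conc = 7.6700 / (163.1680 + 7.6700) * 100
Result: 4.4896 %


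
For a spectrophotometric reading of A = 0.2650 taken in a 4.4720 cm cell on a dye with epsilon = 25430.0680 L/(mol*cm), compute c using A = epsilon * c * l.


Formula: c = A / (epsilon * l)
Substituting: c = 0.2650 / (25430.0680 * 4.4720)
Result: 2.3302e-06 mol/L


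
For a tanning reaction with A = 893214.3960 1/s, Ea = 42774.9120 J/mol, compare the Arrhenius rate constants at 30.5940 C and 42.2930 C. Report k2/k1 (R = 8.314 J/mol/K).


T1 = 30.5940 + 273.15 = 303.7440 K; T2 = 42.2930 + 273.15 = 315.4430 K
k1 = A * exp(-Ea/(R*T1)) = 893214.3960 * exp(-42774.9120/(8.314*303.7440)) = 0.0393295 1/s
k2 = A * exp(-Ea/(R*T2)) = 893214.3960 * exp(-42774.9120/(8.314*315.4430)) = 0.0737129 1/s
k2/k1 = 0.0737129 / 0.0393295 = 1.8742


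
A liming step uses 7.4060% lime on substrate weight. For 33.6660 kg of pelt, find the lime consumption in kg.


Formula: Lime = substrate * pct / 100
Substituting: Lime = 33.6660 * 7.4060 / 100
Result: 2.4933 kg


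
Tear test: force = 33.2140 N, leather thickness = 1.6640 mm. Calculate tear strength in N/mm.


Formula: Tear strength = force / thickness
Substituting: Tear strength = 33.2140 / 1.6640
Result: 19.9603 N/mm


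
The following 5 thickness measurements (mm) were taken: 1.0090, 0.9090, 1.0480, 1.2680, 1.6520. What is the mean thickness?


Formula: Average = sum / n
Substituting: Average = 5.8860 / 5
Result: 1.1772 mm


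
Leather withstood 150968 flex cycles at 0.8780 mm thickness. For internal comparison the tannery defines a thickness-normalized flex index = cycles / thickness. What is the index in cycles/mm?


Formula: Index = cycles / thickness
Substituting: Index = 150968 / 0.8780
Result: 171945.3303 cycles/mm


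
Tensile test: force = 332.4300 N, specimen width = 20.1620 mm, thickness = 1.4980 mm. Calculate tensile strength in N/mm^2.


Formula: TS = force / (width * thickness)
Substituting: TS = 332.4300 / (20.1620 * 1.4980)
Result: 11.0066 N/mm^2


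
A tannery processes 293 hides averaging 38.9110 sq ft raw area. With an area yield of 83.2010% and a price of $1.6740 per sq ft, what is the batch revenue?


Raw_total = N * avg_area = 293 * 38.9110 = 11400.9230 sq ft
Finished = Raw_total * yield / 100 = 11400.9230 * 83.2010 / 100 = 9485.6819 sq ft
Value = Finished * price = 9485.6819 * 1.6740 = 15879.0316 $


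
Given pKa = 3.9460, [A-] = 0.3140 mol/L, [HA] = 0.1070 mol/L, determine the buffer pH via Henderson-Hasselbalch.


ratio = [A-] / [HA] = 0.3140 / 0.1070 = 2.9346
log10(ratio) = 0.4675
pH = pKa + log10(ratio) = 3.9460 + 0.4675 = 4.4135


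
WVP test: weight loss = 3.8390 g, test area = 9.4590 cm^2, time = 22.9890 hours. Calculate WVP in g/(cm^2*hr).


Formula: WVP = loss / (area * time)
Substituting: WVP = 3.8390 / (9.4590 * 22.9890)
Result: 0.0176544 g/(cm^2*hr)


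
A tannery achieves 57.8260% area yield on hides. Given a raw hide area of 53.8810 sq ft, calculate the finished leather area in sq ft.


Formula: finished = raw * yield / 100
Substituting: finished = 53.8810 * 57.8260 / 100
Result: 31.1572 sq ft


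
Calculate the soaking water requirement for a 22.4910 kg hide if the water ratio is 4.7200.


Formula: Water = hide_weight * ratio
Substituting: Water = 22.4910 * 4.7200
Result: 106.1575 kg


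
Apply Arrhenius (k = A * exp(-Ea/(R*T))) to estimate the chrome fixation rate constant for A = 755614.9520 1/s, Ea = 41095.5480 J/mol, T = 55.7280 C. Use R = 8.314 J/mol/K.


T_K = T_C + 273.15 = 55.7280 + 273.15 = 328.8780 K
exponent = -Ea / (R * T_K) = -41095.5480 / (8.314 * 328.8780) = -15.0297
k = A * exp(exponent) = 755614.9520 * exp(-15.0297) = 0.2244 1/s


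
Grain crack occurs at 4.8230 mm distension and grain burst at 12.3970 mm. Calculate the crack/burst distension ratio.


Formula: Ratio = crack / burst
Substituting: Ratio = 4.8230 / 12.3970
Result: 0.3890


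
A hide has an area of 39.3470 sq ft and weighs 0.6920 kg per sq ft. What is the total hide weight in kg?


Formula: Weight = area * weight_per_sqft
Substituting: Weight = 39.3470 * 0.6920
Result: 27.2281 kg


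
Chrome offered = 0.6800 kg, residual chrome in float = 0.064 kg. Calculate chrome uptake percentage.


Formula: Uptake = (offered - residual) / offered * 100
Substituting: Uptake = (0.6800 - 0.064) / 0.6800 * 100
Result: 90.5882 %


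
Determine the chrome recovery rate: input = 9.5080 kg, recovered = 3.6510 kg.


Formula: Recovery = recovered / input * 100
Substituting: Recovery = 3.6510 / 9.5080 * 100
Result: 38.3992 %


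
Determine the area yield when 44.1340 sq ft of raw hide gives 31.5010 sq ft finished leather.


Formula: Yield = finished / raw * 100
Substituting: Yield = 31.5010 / 44.1340 * 100
Result: 71.3758 %


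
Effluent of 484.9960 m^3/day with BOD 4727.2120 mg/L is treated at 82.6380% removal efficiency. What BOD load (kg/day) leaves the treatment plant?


Load_in = volume * conc / 1000 = 484.9960 * 4727.2120 / 1000 = 2292.6789 kg/day
Removed = Load_in * eff / 100 = 2292.6789 * 82.6380 / 100 = 1894.6240 kg/day
Load_out = Load_in - Removed = 2292.6789 - 1894.6240 = 398.0549 kg/day


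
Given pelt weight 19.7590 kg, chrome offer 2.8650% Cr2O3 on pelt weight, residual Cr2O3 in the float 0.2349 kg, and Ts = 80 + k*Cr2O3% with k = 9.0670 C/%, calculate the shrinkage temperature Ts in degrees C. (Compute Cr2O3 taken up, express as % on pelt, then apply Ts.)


Offered = pelt * offer_pct / 100 = 19.7590 * 2.8650 / 100 = 0.5661 kg
Uptake = offered - residual = 0.5661 - 0.2349 = 0.3312 kg
Cr2O3% on pelt = uptake / pelt * 100 = 0.3312 / 19.7590 * 100 = 1.6762 %
Ts = 80 + k * Cr2O3% = 80 + 9.0670 * 1.6762 = 95.1979 C


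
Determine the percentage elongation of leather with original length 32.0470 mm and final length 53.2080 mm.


Formula: Elongation = (Lf - L0) / L0 * 100
Substituting: Elongation = (53.2080 - 32.0470) / 32.0470 * 100
Result: 66.0311 %


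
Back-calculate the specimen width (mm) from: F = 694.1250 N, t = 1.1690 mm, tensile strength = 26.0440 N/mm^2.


Formula: w = F / (TS * t)
Substituting: w = 694.1250 / (26.0440 * 1.1690)
Result: 22.7990 mm


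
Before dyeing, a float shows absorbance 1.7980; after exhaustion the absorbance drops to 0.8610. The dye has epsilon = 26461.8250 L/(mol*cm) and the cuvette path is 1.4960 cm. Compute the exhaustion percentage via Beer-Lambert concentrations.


c_initial = A_i / (epsilon * l) = 1.7980 / (26461.8250 * 1.4960) = 4.5419e-05 mol/L
c_final = A_f / (epsilon * l) = 0.8610 / (26461.8250 * 1.4960) = 2.1750e-05 mol/L
Exhaustion = (c_initial - c_final) / c_initial * 100 = (4.5419e-05 - 2.1750e-05) / 4.5419e-05 * 100 = 52.1135 %


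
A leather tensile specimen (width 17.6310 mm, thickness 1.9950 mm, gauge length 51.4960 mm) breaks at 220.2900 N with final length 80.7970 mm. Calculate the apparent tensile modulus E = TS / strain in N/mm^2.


TS = F / (w * t) = 220.2900 / (17.6310 * 1.9950) = 6.2629 N/mm^2
strain = (Lf - L0) / L0 = (80.7970 - 51.4960) / 51.4960 = 0.5690
E = TS / strain = 6.2629 / 0.5690 = 11.0069 N/mm^2


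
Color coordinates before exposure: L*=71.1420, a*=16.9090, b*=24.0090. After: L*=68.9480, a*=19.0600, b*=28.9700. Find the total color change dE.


dL = -2.1940, da = 2.1510, db = 4.9610
dE = sqrt((-2.1940)^2 + 2.1510^2 + 4.9610^2) = 5.8354


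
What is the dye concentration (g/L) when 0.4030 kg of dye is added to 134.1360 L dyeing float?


Formula: Conc = dye_mass(kg) / volume(L) * 1000
Substituting: Conc = 0.4030 / 134.1360 * 1000
Result: 3.0044 g/L


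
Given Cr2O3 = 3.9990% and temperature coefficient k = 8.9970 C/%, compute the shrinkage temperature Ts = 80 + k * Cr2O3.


Formula: Ts = 80 + k * Cr2O3
Substituting: Ts = 80 + 8.9970 * 3.9990
Result: 115.9790 C


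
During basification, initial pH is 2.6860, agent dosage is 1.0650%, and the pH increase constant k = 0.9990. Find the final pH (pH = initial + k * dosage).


Formula: pH_final = pH_initial + k * base_pct
Substituting: pH_final = 2.6860 + 0.9990 * 1.0650
Result: 3.7499


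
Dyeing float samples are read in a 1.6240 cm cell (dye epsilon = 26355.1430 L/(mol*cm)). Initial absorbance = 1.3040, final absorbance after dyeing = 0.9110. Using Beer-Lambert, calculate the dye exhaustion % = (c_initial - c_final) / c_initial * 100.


c_initial = A_i / (epsilon * l) = 1.3040 / (26355.1430 * 1.6240) = 3.0467e-05 mol/L
c_final = A_f / (epsilon * l) = 0.9110 / (26355.1430 * 1.6240) = 2.1285e-05 mol/L
Exhaustion = (c_initial - c_final) / c_initial * 100 = (3.0467e-05 - 2.1285e-05) / 3.0467e-05 * 100 = 30.1380 %


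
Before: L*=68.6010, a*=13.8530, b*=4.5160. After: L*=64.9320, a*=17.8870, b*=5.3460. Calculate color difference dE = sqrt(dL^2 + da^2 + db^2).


dL = -3.6690, da = 4.0340, db = 0.8300
dE = sqrt((-3.6690)^2 + 4.0340^2 + 0.8300^2) = 5.5158


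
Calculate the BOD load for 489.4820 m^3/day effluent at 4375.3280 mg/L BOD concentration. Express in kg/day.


Formula: BOD_load = volume * conc / 1000
Substituting: BOD_load = 489.4820 * 4375.3280 / 1000
Result: 2141.6443 kg/day


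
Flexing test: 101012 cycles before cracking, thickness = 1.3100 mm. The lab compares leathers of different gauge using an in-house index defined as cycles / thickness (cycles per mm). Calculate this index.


Formula: Index = cycles / thickness
Substituting: Index = 101012 / 1.3100
Result: 77108.3969 cycles/mm


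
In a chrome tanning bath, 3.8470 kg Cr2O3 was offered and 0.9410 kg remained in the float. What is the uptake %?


Formula: Uptake = (offered - residual) / offered * 100
Substituting: Uptake = (3.8470 - 0.9410) / 3.8470 * 100
Result: 75.5394 %


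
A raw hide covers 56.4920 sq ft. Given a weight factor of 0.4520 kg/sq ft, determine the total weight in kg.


Formula: Weight = area * weight_per_sqft
Substituting: Weight = 56.4920 * 0.4520
Result: 25.5344 kg


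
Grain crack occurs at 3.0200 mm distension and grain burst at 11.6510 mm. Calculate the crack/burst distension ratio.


Formula: Ratio = crack / burst
Substituting: Ratio = 3.0200 / 11.6510
Result: 0.2592


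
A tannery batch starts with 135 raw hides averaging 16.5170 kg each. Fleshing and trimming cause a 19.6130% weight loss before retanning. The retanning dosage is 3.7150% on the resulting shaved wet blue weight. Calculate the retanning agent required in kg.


Total_raw = N * avg_wt = 135 * 16.5170 = 2229.7950 kg
Substrate = Total_raw * (1 - loss/100) = 2229.7950 * (1 - 19.6130/100) = 1792.4653 kg
Retan = Substrate * pct / 100 = 1792.4653 * 3.7150 / 100 = 66.5901 kg


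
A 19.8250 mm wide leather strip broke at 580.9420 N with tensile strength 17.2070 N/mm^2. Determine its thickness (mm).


Formula: t = F / (TS * w)
Substituting: t = 580.9420 / (17.2070 * 19.8250)
Result: 1.7030 mm


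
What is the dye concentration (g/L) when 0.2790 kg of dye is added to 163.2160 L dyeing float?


Formula: Conc = dye_mass(kg) / volume(L) * 1000
Substituting: Conc = 0.2790 / 163.2160 * 1000
Result: 1.7094 g/L


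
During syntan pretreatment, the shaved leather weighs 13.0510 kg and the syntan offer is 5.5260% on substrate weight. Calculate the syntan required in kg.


Formula: Syntan = substrate * pct / 100
Substituting: Syntan = 13.0510 * 5.5260 / 100
Result: 0.7212 kg


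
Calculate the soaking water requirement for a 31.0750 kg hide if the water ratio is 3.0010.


Formula: Water = hide_weight * ratio
Substituting: Water = 31.0750 * 3.0010
Result: 93.2561 kg


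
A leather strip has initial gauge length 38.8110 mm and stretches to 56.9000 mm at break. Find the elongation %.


Formula: Elongation = (Lf - L0) / L0 * 100
Substituting: Elongation = (56.9000 - 38.8110) / 38.8110 * 100
Result: 46.6079 %


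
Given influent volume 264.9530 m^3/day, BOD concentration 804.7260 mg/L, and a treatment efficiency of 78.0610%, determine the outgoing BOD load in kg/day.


Load_in = volume * conc / 1000 = 264.9530 * 804.7260 / 1000 = 213.2146 kg/day
Removed = Load_in * eff / 100 = 213.2146 * 78.0610 / 100 = 166.4374 kg/day
Load_out = Load_in - Removed = 213.2146 - 166.4374 = 46.7771 kg/day


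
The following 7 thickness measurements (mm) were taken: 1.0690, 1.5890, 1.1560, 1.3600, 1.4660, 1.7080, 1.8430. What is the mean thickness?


Formula: Average = sum / n
Substituting: Average = 10.1910 / 7
Result: 1.4559 mm


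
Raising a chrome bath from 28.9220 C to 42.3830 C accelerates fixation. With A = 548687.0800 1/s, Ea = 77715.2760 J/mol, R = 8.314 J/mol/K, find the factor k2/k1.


T1 = 28.9220 + 273.15 = 302.0720 K; T2 = 42.3830 + 273.15 = 315.5330 K
k1 = A * exp(-Ea/(R*T1)) = 548687.0800 * exp(-77715.2760/(8.314*302.0720)) = 1.9963e-08 1/s
k2 = A * exp(-Ea/(R*T2)) = 548687.0800 * exp(-77715.2760/(8.314*315.5330)) = 7.4740e-08 1/s
k2/k1 = 7.4740e-08 / 1.9963e-08 = 3.7439


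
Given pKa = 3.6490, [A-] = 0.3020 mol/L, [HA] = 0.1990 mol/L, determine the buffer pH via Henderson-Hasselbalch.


ratio = [A-] / [HA] = 0.3020 / 0.1990 = 1.5176
log10(ratio) = 0.1812
pH = pKa + log10(ratio) = 3.6490 + 0.1812 = 3.8302


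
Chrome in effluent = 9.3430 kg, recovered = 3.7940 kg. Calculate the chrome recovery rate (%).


Formula: Recovery = recovered / input * 100
Substituting: Recovery = 3.7940 / 9.3430 * 100
Result: 40.6079 %


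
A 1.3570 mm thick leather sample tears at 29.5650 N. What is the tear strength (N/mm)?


Formula: Tear strength = force / thickness
Substituting: Tear strength = 29.5650 / 1.3570
Result: 21.7870 N/mm


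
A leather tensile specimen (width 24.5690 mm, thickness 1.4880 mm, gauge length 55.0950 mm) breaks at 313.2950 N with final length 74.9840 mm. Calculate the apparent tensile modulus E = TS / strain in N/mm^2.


TS = F / (w * t) = 313.2950 / (24.5690 * 1.4880) = 8.5696 N/mm^2
strain = (Lf - L0) / L0 = (74.9840 - 55.0950) / 55.0950 = 0.3610
E = TS / strain = 8.5696 / 0.3610 = 23.7390 N/mm^2


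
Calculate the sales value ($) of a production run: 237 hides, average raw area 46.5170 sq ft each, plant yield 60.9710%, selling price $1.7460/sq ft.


Raw_total = N * avg_area = 237 * 46.5170 = 11024.5290 sq ft
Finished = Raw_total * yield / 100 = 11024.5290 * 60.9710 / 100 = 6721.7656 sq ft
Value = Finished * price = 6721.7656 * 1.7460 = 11736.2027 $


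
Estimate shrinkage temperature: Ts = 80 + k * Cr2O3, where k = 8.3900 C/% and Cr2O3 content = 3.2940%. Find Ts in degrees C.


Formula: Ts = 80 + k * Cr2O3
Substituting: Ts = 80 + 8.3900 * 3.2940
Result: 107.6367 C


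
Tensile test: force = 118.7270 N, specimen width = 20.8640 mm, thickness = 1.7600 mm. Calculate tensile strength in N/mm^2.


Formula: TS = force / (width * thickness)
Substituting: TS = 118.7270 / (20.8640 * 1.7600)
Result: 3.2332 N/mm^2


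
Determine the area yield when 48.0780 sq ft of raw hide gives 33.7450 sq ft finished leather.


Formula: Yield = finished / raw * 100
Substituting: Yield = 33.7450 / 48.0780 * 100
Result: 70.1880 %


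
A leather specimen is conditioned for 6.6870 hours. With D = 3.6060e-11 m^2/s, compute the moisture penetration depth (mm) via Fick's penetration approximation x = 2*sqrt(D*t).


t = 6.6870 hr * 3600 = 24073.2000 s
D * t = 3.6060e-11 * 24073.2000 = 8.6808e-07
x = 2 * sqrt(D*t) = 2 * sqrt(8.6808e-07) = 0.00186342 m = 1.8634 mm


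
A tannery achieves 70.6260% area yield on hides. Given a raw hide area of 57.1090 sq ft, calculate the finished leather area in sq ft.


Formula: finished = raw * yield / 100
Substituting: finished = 57.1090 * 70.6260 / 100
Result: 40.3338 sq ft


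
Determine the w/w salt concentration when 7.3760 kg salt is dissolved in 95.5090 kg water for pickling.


Formula: Conc = salt / (water + salt) * 100
Substituting: Conc = 7.3760 / (95.5090 + 7.3760) * 100
Result: 7.1692 %


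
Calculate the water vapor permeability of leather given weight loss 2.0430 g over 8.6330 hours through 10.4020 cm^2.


Formula: WVP = loss / (area * time)
Substituting: WVP = 2.0430 / (10.4020 * 8.6330)
Result: 0.0227504 g/(cm^2*hr)


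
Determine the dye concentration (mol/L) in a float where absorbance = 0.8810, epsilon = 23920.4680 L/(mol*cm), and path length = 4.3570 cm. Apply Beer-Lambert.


Formula: c = A / (epsilon * l)
Substituting: c = 0.8810 / (23920.4680 * 4.3570)
Result: 8.4532e-06 mol/L


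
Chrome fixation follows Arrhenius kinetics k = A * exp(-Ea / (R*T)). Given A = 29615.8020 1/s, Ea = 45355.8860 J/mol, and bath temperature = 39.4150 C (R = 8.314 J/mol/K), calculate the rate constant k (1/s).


T_K = T_C + 273.15 = 39.4150 + 273.15 = 312.5650 K
exponent = -Ea / (R * T_K) = -45355.8860 / (8.314 * 312.5650) = -17.4535
k = A * exp(exponent) = 29615.8020 * exp(-17.4535) = 7.7903e-04 1/s


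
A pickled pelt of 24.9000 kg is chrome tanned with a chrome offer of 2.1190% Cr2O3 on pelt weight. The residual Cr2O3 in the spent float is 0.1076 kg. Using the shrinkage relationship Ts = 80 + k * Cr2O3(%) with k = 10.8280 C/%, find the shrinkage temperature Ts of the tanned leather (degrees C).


Offered = pelt * offer_pct / 100 = 24.9000 * 2.1190 / 100 = 0.5276 kg
Uptake = offered - residual = 0.5276 - 0.1076 = 0.4200 kg
Cr2O3% on pelt = uptake / pelt * 100 = 0.4200 / 24.9000 * 100 = 1.6869 %
Ts = 80 + k * Cr2O3% = 80 + 10.8280 * 1.6869 = 98.2654 C


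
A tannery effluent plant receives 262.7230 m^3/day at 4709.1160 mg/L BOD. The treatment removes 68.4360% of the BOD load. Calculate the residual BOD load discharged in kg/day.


Load_in = volume * conc / 1000 = 262.7230 * 4709.1160 / 1000 = 1237.1931 kg/day
Removed = Load_in * eff / 100 = 1237.1931 * 68.4360 / 100 = 846.6855 kg/day
Load_out = Load_in - Removed = 1237.1931 - 846.6855 = 390.5076 kg/day


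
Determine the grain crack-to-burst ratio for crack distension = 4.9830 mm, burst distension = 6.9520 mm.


Formula: Ratio = crack / burst
Substituting: Ratio = 4.9830 / 6.9520
Result: 0.7168


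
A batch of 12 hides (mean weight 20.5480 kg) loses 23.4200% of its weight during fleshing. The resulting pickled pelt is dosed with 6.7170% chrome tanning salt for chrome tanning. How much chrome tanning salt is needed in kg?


Total_raw = N * avg_wt = 12 * 20.5480 = 246.5760 kg
Substrate = Total_raw * (1 - loss/100) = 246.5760 * (1 - 23.4200/100) = 188.8279 kg
Chrome = Substrate * pct / 100 = 188.8279 * 6.7170 / 100 = 12.6836 kg


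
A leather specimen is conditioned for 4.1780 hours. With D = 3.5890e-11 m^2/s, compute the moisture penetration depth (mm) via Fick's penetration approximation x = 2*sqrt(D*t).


t = 4.1780 hr * 3600 = 15040.8000 s
D * t = 3.5890e-11 * 15040.8000 = 5.3981e-07
x = 2 * sqrt(D*t) = 2 * sqrt(5.3981e-07) = 0.00146944 m = 1.4694 mm


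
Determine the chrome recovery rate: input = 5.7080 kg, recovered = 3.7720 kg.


Formula: Recovery = recovered / input * 100
Substituting: Recovery = 3.7720 / 5.7080 * 100
Result: 66.0827 %


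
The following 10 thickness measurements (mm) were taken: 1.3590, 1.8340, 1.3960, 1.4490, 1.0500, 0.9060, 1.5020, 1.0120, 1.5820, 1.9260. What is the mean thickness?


Formula: Average = sum / n
Substituting: Average = 14.0160 / 10
Result: 1.4016 mm


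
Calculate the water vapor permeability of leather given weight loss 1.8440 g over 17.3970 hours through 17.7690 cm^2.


Formula: WVP = loss / (area * time)
Substituting: WVP = 1.8440 / (17.7690 * 17.3970)
Result: 0.00596518 g/(cm^2*hr)


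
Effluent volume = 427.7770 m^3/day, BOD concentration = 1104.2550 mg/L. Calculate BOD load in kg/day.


Formula: BOD_load = volume * conc / 1000
Substituting: BOD_load = 427.7770 * 1104.2550 / 1000
Result: 472.3749 kg/day


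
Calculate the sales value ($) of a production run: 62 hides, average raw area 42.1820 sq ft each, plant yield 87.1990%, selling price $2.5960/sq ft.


Raw_total = N * avg_area = 62 * 42.1820 = 2615.2840 sq ft
Finished = Raw_total * yield / 100 = 2615.2840 * 87.1990 / 100 = 2280.5015 sq ft
Value = Finished * price = 2280.5015 * 2.5960 = 5920.1819 $


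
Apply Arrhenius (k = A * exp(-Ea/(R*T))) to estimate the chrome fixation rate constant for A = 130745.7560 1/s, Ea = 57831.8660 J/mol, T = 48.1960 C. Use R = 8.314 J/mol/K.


T_K = T_C + 273.15 = 48.1960 + 273.15 = 321.3460 K
exponent = -Ea / (R * T_K) = -57831.8660 / (8.314 * 321.3460) = -21.6463
k = A * exp(exponent) = 130745.7560 * exp(-21.6463) = 5.1945e-05 1/s


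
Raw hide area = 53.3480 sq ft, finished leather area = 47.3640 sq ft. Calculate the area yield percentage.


Formula: Yield = finished / raw * 100
Substituting: Yield = 47.3640 / 53.3480 * 100
Result: 88.7831 %


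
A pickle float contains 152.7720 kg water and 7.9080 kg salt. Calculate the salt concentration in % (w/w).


Formula: Conc = salt / (water + salt) * 100
Substituting: Conc = 7.9080 / (152.7720 + 7.9080) * 100
Result: 4.9216 %


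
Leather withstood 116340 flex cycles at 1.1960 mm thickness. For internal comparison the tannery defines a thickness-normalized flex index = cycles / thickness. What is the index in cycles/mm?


Formula: Index = cycles / thickness
Substituting: Index = 116340 / 1.1960
Result: 97274.2475 cycles/mm


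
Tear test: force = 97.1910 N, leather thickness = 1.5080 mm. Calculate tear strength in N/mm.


Formula: Tear strength = force / thickness
Substituting: Tear strength = 97.1910 / 1.5080
Result: 64.4503 N/mm


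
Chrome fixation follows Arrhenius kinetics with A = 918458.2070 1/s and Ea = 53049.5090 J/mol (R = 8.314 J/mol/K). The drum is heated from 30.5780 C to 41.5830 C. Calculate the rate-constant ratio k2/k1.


T1 = 30.5780 + 273.15 = 303.7280 K; T2 = 41.5830 + 273.15 = 314.7330 K
k1 = A * exp(-Ea/(R*T1)) = 918458.2070 * exp(-53049.5090/(8.314*303.7280)) = 6.9082e-04 1/s
k2 = A * exp(-Ea/(R*T2)) = 918458.2070 * exp(-53049.5090/(8.314*314.7330)) = 0.00144007 1/s
k2/k1 = 0.00144007 / 6.9082e-04 = 2.0846


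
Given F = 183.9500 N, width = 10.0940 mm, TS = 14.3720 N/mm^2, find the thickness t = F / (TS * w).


Formula: t = F / (TS * w)
Substituting: t = 183.9500 / (14.3720 * 10.0940)
Result: 1.2680 mm


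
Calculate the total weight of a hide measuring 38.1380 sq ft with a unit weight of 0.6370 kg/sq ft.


Formula: Weight = area * weight_per_sqft
Substituting: Weight = 38.1380 * 0.6370
Result: 24.2939 kg


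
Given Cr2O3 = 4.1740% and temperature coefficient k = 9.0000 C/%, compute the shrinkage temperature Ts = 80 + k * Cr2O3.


Formula: Ts = 80 + k * Cr2O3
Substituting: Ts = 80 + 9.0000 * 4.1740
Result: 117.5660 C


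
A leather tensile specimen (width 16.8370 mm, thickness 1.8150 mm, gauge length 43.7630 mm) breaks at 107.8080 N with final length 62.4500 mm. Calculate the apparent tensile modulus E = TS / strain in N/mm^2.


TS = F / (w * t) = 107.8080 / (16.8370 * 1.8150) = 3.5278 N/mm^2
strain = (Lf - L0) / L0 = (62.4500 - 43.7630) / 43.7630 = 0.4270
E = TS / strain = 3.5278 / 0.4270 = 8.2618 N/mm^2


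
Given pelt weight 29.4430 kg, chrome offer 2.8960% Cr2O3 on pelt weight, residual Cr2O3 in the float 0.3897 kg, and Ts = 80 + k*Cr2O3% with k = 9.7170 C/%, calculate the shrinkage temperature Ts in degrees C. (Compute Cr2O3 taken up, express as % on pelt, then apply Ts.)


Offered = pelt * offer_pct / 100 = 29.4430 * 2.8960 / 100 = 0.8527 kg
Uptake = offered - residual = 0.8527 - 0.3897 = 0.4630 kg
Cr2O3% on pelt = uptake / pelt * 100 = 0.4630 / 29.4430 * 100 = 1.5724 %
Ts = 80 + k * Cr2O3% = 80 + 9.7170 * 1.5724 = 95.2793 C


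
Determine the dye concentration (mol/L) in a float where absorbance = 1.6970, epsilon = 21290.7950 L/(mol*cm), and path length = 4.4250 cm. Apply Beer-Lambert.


Formula: c = A / (epsilon * l)
Substituting: c = 1.6970 / (21290.7950 * 4.4250)
Result: 1.8013e-05 mol/L


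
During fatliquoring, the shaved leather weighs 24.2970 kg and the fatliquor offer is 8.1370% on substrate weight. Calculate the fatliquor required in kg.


Formula: Fat = substrate * pct / 100
Substituting: Fat = 24.2970 * 8.1370 / 100
Result: 1.9770 kg


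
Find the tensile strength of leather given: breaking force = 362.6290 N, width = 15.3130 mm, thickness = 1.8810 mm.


Formula: TS = force / (width * thickness)
Substituting: TS = 362.6290 / (15.3130 * 1.8810)
Result: 12.5896 N/mm^2


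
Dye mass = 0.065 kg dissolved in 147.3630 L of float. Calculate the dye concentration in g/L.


Formula: Conc = dye_mass(kg) / volume(L) * 1000
Substituting: Conc = 0.065 / 147.3630 * 1000
Result: 0.4411 g/L


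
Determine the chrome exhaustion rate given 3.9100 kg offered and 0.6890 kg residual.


Formula: Uptake = (offered - residual) / offered * 100
Substituting: Uptake = (3.9100 - 0.6890) / 3.9100 * 100
Result: 82.3785 %


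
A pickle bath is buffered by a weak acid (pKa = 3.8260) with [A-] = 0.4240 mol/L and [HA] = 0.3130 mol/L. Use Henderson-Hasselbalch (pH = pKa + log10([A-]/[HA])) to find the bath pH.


ratio = [A-] / [HA] = 0.4240 / 0.3130 = 1.3546
log10(ratio) = 0.1318
pH = pKa + log10(ratio) = 3.8260 + 0.1318 = 3.9578


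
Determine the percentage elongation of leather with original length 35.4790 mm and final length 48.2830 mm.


Formula: Elongation = (Lf - L0) / L0 * 100
Substituting: Elongation = (48.2830 - 35.4790) / 35.4790 * 100
Result: 36.0890 %


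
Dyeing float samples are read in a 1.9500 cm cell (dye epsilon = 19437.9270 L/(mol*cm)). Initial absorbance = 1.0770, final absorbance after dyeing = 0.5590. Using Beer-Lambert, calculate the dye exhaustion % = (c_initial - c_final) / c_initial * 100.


c_initial = A_i / (epsilon * l) = 1.0770 / (19437.9270 * 1.9500) = 2.8414e-05 mol/L
c_final = A_f / (epsilon * l) = 0.5590 / (19437.9270 * 1.9500) = 1.4748e-05 mol/L
Exhaustion = (c_initial - c_final) / c_initial * 100 = (2.8414e-05 - 1.4748e-05) / 2.8414e-05 * 100 = 48.0966 %


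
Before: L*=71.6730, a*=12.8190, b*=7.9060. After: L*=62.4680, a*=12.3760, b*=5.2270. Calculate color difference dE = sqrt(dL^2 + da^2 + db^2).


dL = -9.2050, da = -0.4430, db = -2.6790
dE = sqrt((-9.2050)^2 + (-0.4430)^2 + (-2.6790)^2) = 9.5972


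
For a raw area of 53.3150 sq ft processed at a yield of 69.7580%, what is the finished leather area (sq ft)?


Formula: finished = raw * yield / 100
Substituting: finished = 53.3150 * 69.7580 / 100
Result: 37.1915 sq ft


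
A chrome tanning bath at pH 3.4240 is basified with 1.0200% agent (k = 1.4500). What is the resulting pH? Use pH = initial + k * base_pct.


Formula: pH_final = pH_initial + k * base_pct
Substituting: pH_final = 3.4240 + 1.4500 * 1.0200
Result: 4.9030


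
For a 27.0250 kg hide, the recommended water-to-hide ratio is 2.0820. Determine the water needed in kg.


Formula: Water = hide_weight * ratio
Substituting: Water = 27.0250 * 2.0820
Result: 56.2660 kg


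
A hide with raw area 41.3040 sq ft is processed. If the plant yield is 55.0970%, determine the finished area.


Formula: finished = raw * yield / 100
Substituting: finished = 41.3040 * 55.0970 / 100
Result: 22.7573 sq ft


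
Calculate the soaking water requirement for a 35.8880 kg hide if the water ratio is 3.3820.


Formula: Water = hide_weight * ratio
Substituting: Water = 35.8880 * 3.3820
Result: 121.3732 kg


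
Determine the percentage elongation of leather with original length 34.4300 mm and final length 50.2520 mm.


Formula: Elongation = (Lf - L0) / L0 * 100
Substituting: Elongation = (50.2520 - 34.4300) / 34.4300 * 100
Result: 45.9541 %


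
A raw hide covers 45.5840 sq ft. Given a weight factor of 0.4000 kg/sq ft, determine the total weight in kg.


Formula: Weight = area * weight_per_sqft
Substituting: Weight = 45.5840 * 0.4000
Result: 18.2336 kg


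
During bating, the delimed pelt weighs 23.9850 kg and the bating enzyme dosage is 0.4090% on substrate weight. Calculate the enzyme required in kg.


Formula: Enzyme = substrate * pct / 100
Substituting: Enzyme = 23.9850 * 0.4090 / 100
Result: 0.0980986 kg


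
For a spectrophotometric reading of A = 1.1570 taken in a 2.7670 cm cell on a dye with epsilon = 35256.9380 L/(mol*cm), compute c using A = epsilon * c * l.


Formula: c = A / (epsilon * l)
Substituting: c = 1.1570 / (35256.9380 * 2.7670)
Result: 1.1860e-05 mol/L


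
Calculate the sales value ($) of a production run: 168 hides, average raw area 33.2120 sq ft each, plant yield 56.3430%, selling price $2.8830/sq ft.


Raw_total = N * avg_area = 168 * 33.2120 = 5579.6160 sq ft
Finished = Raw_total * yield / 100 = 5579.6160 * 56.3430 / 100 = 3143.7230 sq ft
Value = Finished * price = 3143.7230 * 2.8830 = 9063.3535 $


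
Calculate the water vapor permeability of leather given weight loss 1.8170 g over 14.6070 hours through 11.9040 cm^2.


Formula: WVP = loss / (area * time)
Substituting: WVP = 1.8170 / (11.9040 * 14.6070)
Result: 0.0104496 g/(cm^2*hr)


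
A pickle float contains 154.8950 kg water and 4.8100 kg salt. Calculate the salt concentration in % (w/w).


Formula: Conc = salt / (water + salt) * 100
Substituting: Conc = 4.8100 / (154.8950 + 4.8100) * 100
Result: 3.0118 %


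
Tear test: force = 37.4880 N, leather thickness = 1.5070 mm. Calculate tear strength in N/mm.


Formula: Tear strength = force / thickness
Substituting: Tear strength = 37.4880 / 1.5070
Result: 24.8759 N/mm


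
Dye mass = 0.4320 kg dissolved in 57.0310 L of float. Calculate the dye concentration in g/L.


Formula: Conc = dye_mass(kg) / volume(L) * 1000
Substituting: Conc = 0.4320 / 57.0310 * 1000
Result: 7.5748 g/L


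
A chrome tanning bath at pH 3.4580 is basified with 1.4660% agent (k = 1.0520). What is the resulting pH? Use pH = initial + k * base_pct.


Formula: pH_final = pH_initial + k * base_pct
Substituting: pH_final = 3.4580 + 1.0520 * 1.4660
Result: 5.0002


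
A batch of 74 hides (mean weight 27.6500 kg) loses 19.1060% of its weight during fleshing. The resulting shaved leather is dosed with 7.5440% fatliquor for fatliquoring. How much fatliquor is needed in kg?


Total_raw = N * avg_wt = 74 * 27.6500 = 2046.1000 kg
Substrate = Total_raw * (1 - loss/100) = 2046.1000 * (1 - 19.1060/100) = 1655.1721 kg
Fat = Substrate * pct / 100 = 1655.1721 * 7.5440 / 100 = 124.8662 kg


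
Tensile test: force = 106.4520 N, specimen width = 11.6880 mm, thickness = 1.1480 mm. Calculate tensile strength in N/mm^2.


Formula: TS = force / (width * thickness)
Substituting: TS = 106.4520 / (11.6880 * 1.1480)
Result: 7.9336 N/mm^2


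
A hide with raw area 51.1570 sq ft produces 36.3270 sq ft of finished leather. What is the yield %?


Formula: Yield = finished / raw * 100
Substituting: Yield = 36.3270 / 51.1570 * 100
Result: 71.0108 %


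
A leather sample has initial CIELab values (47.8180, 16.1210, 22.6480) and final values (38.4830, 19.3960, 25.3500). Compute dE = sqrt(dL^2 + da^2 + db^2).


dL = -9.3350, da = 3.2750, db = 2.7020
dE = sqrt((-9.3350)^2 + 3.2750^2 + 2.7020^2) = 10.2552


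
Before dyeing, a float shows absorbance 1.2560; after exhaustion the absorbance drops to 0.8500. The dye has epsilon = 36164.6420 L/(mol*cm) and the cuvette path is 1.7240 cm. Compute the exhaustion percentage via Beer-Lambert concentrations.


c_initial = A_i / (epsilon * l) = 1.2560 / (36164.6420 * 1.7240) = 2.0145e-05 mol/L
c_final = A_f / (epsilon * l) = 0.8500 / (36164.6420 * 1.7240) = 1.3633e-05 mol/L
Exhaustion = (c_initial - c_final) / c_initial * 100 = (2.0145e-05 - 1.3633e-05) / 2.0145e-05 * 100 = 32.3248 %


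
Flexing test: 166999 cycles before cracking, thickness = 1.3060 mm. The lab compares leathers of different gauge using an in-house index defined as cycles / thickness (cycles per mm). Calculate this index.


Formula: Index = cycles / thickness
Substituting: Index = 166999 / 1.3060
Result: 127870.5972 cycles/mm


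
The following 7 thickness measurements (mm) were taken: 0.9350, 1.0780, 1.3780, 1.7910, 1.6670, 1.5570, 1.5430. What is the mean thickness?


Formula: Average = sum / n
Substituting: Average = 9.9490 / 7
Result: 1.4213 mm


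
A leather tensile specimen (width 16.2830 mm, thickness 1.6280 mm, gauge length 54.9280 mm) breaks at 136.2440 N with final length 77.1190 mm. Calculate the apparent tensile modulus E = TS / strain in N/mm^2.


TS = F / (w * t) = 136.2440 / (16.2830 * 1.6280) = 5.1396 N/mm^2
strain = (Lf - L0) / L0 = (77.1190 - 54.9280) / 54.9280 = 0.4040
E = TS / strain = 5.1396 / 0.4040 = 12.7217 N/mm^2


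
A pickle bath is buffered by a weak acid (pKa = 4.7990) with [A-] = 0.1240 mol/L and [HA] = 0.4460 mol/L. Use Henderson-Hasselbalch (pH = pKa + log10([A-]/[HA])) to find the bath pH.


ratio = [A-] / [HA] = 0.1240 / 0.4460 = 0.2780
log10(ratio) = -0.5559
pH = pKa + log10(ratio) = 4.7990 - 0.5559 = 4.2431


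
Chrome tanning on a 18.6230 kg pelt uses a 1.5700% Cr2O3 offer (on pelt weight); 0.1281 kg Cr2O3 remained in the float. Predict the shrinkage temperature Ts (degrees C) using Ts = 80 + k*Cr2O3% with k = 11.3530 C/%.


Offered = pelt * offer_pct / 100 = 18.6230 * 1.5700 / 100 = 0.2924 kg
Uptake = offered - residual = 0.2924 - 0.1281 = 0.1643 kg
Cr2O3% on pelt = uptake / pelt * 100 = 0.1643 / 18.6230 * 100 = 0.8821 %
Ts = 80 + k * Cr2O3% = 80 + 11.3530 * 0.8821 = 90.0149 C


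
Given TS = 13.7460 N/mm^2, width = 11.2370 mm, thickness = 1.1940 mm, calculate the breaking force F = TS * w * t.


Formula: F = TS * w * t
Substituting: F = 13.7460 * 11.2370 * 1.1940
Result: 184.4298 N


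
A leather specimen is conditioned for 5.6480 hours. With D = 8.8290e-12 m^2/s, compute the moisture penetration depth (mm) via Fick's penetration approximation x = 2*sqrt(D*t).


t = 5.6480 hr * 3600 = 20332.8000 s
D * t = 8.8290e-12 * 20332.8000 = 1.7952e-07
x = 2 * sqrt(D*t) = 2 * sqrt(1.7952e-07) = 8.4739e-04 m = 0.8474 mm


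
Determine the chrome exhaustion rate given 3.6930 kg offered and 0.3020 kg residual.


Formula: Uptake = (offered - residual) / offered * 100
Substituting: Uptake = (3.6930 - 0.3020) / 3.6930 * 100
Result: 91.8224 %


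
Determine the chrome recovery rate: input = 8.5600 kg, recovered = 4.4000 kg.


Formula: Recovery = recovered / input * 100
Substituting: Recovery = 4.4000 / 8.5600 * 100
Result: 51.4019 %


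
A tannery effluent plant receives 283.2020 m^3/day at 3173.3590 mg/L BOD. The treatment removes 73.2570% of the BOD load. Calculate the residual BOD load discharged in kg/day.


Load_in = volume * conc / 1000 = 283.2020 * 3173.3590 / 1000 = 898.7016 kg/day
Removed = Load_in * eff / 100 = 898.7016 * 73.2570 / 100 = 658.3618 kg/day
Load_out = Load_in - Removed = 898.7016 - 658.3618 = 240.3398 kg/day


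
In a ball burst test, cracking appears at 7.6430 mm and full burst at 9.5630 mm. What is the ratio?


Formula: Ratio = crack / burst
Substituting: Ratio = 7.6430 / 9.5630
Result: 0.7992


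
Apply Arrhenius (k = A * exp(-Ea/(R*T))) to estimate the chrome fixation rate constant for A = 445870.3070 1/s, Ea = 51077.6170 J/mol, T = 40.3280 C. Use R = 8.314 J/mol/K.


T_K = T_C + 273.15 = 40.3280 + 273.15 = 313.4780 K
exponent = -Ea / (R * T_K) = -51077.6170 / (8.314 * 313.4780) = -19.5981
k = A * exp(exponent) = 445870.3070 * exp(-19.5981) = 0.00137363 1/s


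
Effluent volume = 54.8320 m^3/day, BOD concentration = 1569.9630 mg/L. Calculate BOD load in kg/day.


Formula: BOD_load = volume * conc / 1000
Substituting: BOD_load = 54.8320 * 1569.9630 / 1000
Result: 86.0842 kg/day


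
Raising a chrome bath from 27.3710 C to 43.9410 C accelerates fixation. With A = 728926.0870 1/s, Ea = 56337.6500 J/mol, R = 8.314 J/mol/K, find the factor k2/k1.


T1 = 27.3710 + 273.15 = 300.5210 K; T2 = 43.9410 + 273.15 = 317.0910 K
k1 = A * exp(-Ea/(R*T1)) = 728926.0870 * exp(-56337.6500/(8.314*300.5210)) = 1.1751e-04 1/s
k2 = A * exp(-Ea/(R*T2)) = 728926.0870 * exp(-56337.6500/(8.314*317.0910)) = 3.8177e-04 1/s
k2/k1 = 3.8177e-04 / 1.1751e-04 = 3.2488


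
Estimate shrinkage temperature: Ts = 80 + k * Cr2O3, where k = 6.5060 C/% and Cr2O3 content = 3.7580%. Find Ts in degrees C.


Formula: Ts = 80 + k * Cr2O3
Substituting: Ts = 80 + 6.5060 * 3.7580
Result: 104.4495 C


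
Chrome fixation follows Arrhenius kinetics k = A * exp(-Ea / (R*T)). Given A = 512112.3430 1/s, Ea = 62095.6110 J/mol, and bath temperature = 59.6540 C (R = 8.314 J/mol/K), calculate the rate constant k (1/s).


T_K = T_C + 273.15 = 59.6540 + 273.15 = 332.8040 K
exponent = -Ea / (R * T_K) = -62095.6110 / (8.314 * 332.8040) = -22.4420
k = A * exp(exponent) = 512112.3430 * exp(-22.4420) = 9.1814e-05 1/s


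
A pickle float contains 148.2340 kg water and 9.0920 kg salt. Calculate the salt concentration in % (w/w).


Formula: Conc = salt / (water + salt) * 100
Substituting: Conc = 9.0920 / (148.2340 + 9.0920) * 100
Result: 5.7791 %


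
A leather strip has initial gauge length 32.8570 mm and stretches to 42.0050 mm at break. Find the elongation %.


Formula: Elongation = (Lf - L0) / L0 * 100
Substituting: Elongation = (42.0050 - 32.8570) / 32.8570 * 100
Result: 27.8419 %


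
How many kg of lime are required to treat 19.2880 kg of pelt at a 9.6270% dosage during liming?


Formula: Lime = substrate * pct / 100
Substituting: Lime = 19.2880 * 9.6270 / 100
Result: 1.8569 kg


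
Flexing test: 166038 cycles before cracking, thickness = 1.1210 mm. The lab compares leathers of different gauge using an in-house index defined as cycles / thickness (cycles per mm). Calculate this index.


Formula: Index = cycles / thickness
Substituting: Index = 166038 / 1.1210
Result: 148115.9679 cycles/mm


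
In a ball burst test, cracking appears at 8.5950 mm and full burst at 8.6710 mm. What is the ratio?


Formula: Ratio = crack / burst
Substituting: Ratio = 8.5950 / 8.6710
Result: 0.9912


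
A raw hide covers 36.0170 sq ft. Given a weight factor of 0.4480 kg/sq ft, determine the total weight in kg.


Formula: Weight = area * weight_per_sqft
Substituting: Weight = 36.0170 * 0.4480
Result: 16.1356 kg


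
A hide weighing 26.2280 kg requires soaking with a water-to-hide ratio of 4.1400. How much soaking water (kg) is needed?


Formula: Water = hide_weight * ratio
Substituting: Water = 26.2280 * 4.1400
Result: 108.5839 kg


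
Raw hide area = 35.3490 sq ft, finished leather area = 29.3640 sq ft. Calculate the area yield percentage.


Formula: Yield = finished / raw * 100
Substituting: Yield = 29.3640 / 35.3490 * 100
Result: 83.0688 %


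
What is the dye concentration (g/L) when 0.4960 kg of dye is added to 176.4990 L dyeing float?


Formula: Conc = dye_mass(kg) / volume(L) * 1000
Substituting: Conc = 0.4960 / 176.4990 * 1000
Result: 2.8102 g/L
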